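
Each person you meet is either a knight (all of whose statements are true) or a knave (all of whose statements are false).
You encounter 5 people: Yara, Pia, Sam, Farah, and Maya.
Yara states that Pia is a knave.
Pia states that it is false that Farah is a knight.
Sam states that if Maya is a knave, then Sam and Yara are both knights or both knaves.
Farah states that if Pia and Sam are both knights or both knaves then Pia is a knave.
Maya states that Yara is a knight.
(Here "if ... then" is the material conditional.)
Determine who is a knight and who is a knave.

Yara is a knight, Pia is a knave, Sam is a knight, Farah is a knight, and Maya is a knight.

Suppose Yara is a knave. Then Yara's statement "Pia is a knave" would have to be false. Checking the 16 ways to assign the others, none is consistent with every speaker.
(For instance, with Pia=knave, Sam=knight, Farah=knight, Maya=knight, Yara's claim "Pia is a knave" comes out true where it would need to be false.)
So Yara must be a knight, making "Pia is a knave" true. Taking Yara=knight, Pia=knave, Sam=knight, Farah=knight, Maya=knight, each remaining statement checks out:
  Pia (knave): "it is false that Farah is a knight" — false. ✓
  Sam (knight): "if Maya is a knave, then Sam and Yara are both knights or both knaves" — true. ✓
  Farah (knight): "if Pia and Sam are both knights or both knaves then Pia is a knave" — true. ✓
  Maya (knight): "Yara is a knight" — true. ✓
This is the unique consistent assignment.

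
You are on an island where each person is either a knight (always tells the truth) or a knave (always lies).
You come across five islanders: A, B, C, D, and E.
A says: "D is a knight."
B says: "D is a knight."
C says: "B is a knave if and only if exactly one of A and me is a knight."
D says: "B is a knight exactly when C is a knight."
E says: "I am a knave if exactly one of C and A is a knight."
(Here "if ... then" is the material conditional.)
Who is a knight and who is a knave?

Suppose A is a knave. Then A's statement "D is a knight" would have to be false. Checking the 16 ways to assign the others, none is consistent with every speaker.
(For instance, with B=knight, C=knight, D=knight, E=knight, A's claim "D is a knight" comes out true where it would need to be false.)
So A must be a knight, making "D is a knight" true. Taking A=knight, B=knight, C=knight, D=knight, E=knight, each remaining statement checks out:
  B (knight): "D is a knight" — true. ✓
  C (knight): "B is a knave if and only if exactly one of A and me is a knight" — true. ✓
  D (knight): "B is a knight exactly when C is a knight" — true. ✓
  E (knight): "I am a knave if exactly one of C and A is a knight" — true. ✓
This is the unique consistent assignment.

Knights: A, B, C, D, and E. Knaves: none.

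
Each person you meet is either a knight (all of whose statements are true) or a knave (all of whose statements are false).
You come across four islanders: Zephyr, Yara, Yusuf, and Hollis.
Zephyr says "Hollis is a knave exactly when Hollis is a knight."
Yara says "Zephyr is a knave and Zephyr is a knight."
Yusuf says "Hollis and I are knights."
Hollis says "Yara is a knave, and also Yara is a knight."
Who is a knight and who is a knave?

Zephyr is a knave; "Hollis is a knave exactly when Hollis is a knight" is false, as required.
Since Yara is a knave, "Zephyr is a knave and Zephyr is a knight" needs to be false, which holds.
Yusuf is a knave, and the claim "Hollis and I are knights" is indeed false.
Hollis (knave): "Yara is a knave, and also Yara is a knight" — false. ✓

Zephyr is a knave, Yara is a knave, Yusuf is a knave, and Hollis is a knave.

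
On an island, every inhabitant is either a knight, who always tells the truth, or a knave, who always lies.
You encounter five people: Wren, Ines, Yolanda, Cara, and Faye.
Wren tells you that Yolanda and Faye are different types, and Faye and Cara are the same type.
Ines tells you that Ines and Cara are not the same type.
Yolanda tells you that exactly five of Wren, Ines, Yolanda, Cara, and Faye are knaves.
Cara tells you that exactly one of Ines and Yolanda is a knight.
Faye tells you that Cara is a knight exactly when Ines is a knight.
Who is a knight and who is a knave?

Wren is a knave, Ines is a knave, Yolanda is a knave, Cara is a knave, and Faye is a knight.

Suppose Wren is a knight. Then Wren's statement "Yolanda and Faye are different types, and Faye and Cara are the same type" would have to be true. Checking the 16 ways to assign the others, none is consistent with every speaker.
(For instance, with Ines=knave, Yolanda=knave, Cara=knave, Faye=knight, Wren's claim "Yolanda and Faye are different types, and Faye and Cara are the same type" comes out false where it would need to be true.)
So Wren must be a knave, making "Yolanda and Faye are different types, and Faye and Cara are the same type" false. Taking Wren=knave, Ines=knave, Yolanda=knave, Cara=knave, Faye=knight, each remaining statement checks out:
  Ines (knave): "Ines and Cara are not the same type" — false. ✓
  Yolanda (knave): "exactly five of Wren, Ines, Yolanda, Cara, and Faye are knaves" — false. ✓
  Cara (knave): "exactly one of Ines and Yolanda is a knight" — false. ✓
  Faye (knight): "Cara is a knight exactly when Ines is a knight" — true. ✓
This is the unique consistent assignment.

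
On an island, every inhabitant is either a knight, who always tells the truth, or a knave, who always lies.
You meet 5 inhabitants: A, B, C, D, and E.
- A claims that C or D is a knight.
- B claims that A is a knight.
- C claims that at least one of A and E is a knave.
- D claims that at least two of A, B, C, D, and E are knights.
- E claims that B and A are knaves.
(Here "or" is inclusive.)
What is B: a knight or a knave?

B is a knight.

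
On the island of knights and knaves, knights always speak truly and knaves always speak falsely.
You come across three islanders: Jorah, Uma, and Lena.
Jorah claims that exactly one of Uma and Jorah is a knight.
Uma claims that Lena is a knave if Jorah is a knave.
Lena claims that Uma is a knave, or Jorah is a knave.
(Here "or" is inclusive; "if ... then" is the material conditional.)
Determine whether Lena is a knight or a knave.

Consistent assignments: {Jorah=knave, Uma=knave, Lena=knight}
In every consistent assignment, Lena is a knight.

Lena is a knight.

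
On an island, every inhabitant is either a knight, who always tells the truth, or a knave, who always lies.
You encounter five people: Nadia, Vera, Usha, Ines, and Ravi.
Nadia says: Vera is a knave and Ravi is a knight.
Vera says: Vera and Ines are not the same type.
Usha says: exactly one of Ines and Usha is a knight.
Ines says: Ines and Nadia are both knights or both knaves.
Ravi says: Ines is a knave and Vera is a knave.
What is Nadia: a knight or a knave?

Nadia is a knight.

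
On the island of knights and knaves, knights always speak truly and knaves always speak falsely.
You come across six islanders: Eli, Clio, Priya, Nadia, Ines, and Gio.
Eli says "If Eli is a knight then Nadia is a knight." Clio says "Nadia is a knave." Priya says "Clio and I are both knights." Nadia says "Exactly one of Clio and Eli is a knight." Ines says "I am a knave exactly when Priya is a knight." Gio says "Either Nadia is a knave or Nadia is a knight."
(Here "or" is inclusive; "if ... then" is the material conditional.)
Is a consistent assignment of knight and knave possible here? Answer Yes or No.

Yes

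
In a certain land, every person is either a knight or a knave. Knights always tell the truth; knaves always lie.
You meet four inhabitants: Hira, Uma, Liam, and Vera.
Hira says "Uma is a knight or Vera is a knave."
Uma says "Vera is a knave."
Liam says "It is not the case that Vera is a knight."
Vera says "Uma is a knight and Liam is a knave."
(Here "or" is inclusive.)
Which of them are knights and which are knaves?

Suppose Hira is a knave. Then Hira's statement "Uma is a knight or Vera is a knave" would have to be false. Checking the 8 ways to assign the others, none is consistent with every speaker.
(For instance, with Uma=knight, Liam=knight, Vera=knave, Hira's claim "Uma is a knight or Vera is a knave" comes out true where it would need to be false.)
So Hira must be a knight, making "Uma is a knight or Vera is a knave" true. Taking Hira=knight, Uma=knight, Liam=knight, Vera=knave, each remaining statement checks out:
  Uma (knight): "Vera is a knave" — true. ✓
  Liam (knight): "it is not the case that Vera is a knight" — true. ✓
  Vera (knave): "Uma is a knight and Liam is a knave" — false. ✓
This is the unique consistent assignment.

Knights: Hira, Uma, and Liam. Knaves: Vera.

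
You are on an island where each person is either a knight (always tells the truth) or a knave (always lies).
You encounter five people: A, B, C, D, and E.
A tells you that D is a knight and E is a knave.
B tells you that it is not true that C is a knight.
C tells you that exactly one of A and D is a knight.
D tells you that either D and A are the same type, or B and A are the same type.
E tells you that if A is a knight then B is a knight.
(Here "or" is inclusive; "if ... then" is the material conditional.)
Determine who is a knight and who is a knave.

As a knave, A's statement "D is a knight and E is a knave" should be false; it is.
B is a knave, and the claim "it is not true that C is a knight" is indeed false.
C (knight): "exactly one of A and D is a knight" — True. ✓
Since D is a knight, "either D and A are the same type, or B and A are the same type" needs to be True, which holds.
E (knight): "if A is a knight then B is a knight" — True. ✓

A is a knave, B is a knave, C is a knight, D is a knight, and E is a knight.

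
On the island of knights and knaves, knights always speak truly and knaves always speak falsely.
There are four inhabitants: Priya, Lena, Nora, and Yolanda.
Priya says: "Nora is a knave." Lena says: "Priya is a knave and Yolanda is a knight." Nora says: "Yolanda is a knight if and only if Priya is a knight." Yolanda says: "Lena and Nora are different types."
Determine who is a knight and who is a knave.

Priya is a knight, Lena is a knave, Nora is a knave, and Yolanda is a knave.

Priya is a knight, so "Nora is a knave" must be True — and it is.
Since Lena is a knave, "Priya is a knave and Yolanda is a knight" needs to be False, which holds.
Nora is a knave, so "Yolanda is a knight if and only if Priya is a knight" must be False — and it is.
Since Yolanda is a knave, "Lena and Nora are different types" needs to be False, which holds.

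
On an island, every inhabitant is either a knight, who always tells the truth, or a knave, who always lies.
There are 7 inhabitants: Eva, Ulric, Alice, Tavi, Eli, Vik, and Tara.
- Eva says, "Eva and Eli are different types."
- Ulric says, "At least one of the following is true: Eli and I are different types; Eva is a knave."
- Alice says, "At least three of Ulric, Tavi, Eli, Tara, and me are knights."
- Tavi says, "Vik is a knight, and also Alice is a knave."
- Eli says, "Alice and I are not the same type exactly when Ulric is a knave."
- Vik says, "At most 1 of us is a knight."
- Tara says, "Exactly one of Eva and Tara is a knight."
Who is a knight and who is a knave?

Eva is a knave, Ulric is a knight, Alice is a knight, Tavi is a knave, Eli is a knave, Vik is a knave, and Tara is a knight.

Eva (knave): "Eva and Eli are different types" — false. ✓
Ulric is a knight, so "at least one of the following is true: Eli and I are different types; Eva is a knave" must be true — and it is.
Alice (knight): "at least three of Ulric, Tavi, Eli, Tara, and me are knights" — true. ✓
Tavi (knave): "Vik is a knight, and also Alice is a knave" — false. ✓
Eli is a knave, and the claim "Alice and I are not the same type exactly when Ulric is a knave" is indeed false.
Vik (knave): "at most 1 of us is a knight" — false. ✓
Since Tara is a knight, "exactly one of Eva and Tara is a knight" needs to be true, which holds.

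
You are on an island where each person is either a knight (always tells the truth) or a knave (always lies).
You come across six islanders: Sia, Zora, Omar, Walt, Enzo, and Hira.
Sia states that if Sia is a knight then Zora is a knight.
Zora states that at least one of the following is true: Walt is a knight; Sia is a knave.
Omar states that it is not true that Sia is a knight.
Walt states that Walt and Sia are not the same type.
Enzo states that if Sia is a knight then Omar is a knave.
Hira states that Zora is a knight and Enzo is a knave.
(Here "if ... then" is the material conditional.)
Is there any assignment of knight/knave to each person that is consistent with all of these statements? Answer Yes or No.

No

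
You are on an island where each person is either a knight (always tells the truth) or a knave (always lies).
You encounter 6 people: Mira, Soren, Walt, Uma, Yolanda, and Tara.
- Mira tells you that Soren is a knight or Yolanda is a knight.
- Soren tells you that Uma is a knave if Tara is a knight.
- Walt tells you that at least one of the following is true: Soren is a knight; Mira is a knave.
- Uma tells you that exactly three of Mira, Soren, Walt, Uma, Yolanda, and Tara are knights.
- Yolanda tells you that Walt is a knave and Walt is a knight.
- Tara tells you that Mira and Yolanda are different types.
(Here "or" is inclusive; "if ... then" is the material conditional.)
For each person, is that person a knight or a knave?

Knights: Mira, Soren, Walt, and Tara. Knaves: Uma and Yolanda.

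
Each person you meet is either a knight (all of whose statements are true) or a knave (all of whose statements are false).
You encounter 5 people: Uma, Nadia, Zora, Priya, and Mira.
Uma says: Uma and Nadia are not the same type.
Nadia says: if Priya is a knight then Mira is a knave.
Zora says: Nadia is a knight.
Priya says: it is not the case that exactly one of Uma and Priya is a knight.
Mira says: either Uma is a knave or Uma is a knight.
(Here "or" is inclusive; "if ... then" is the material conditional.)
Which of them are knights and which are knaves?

Knights: Uma, Priya, and Mira. Knaves: Nadia and Zora.

Suppose Uma is a knave. Then Uma's statement "Uma and Nadia are not the same type" would have to be false. Checking the 16 ways to assign the others, none is consistent with every speaker.
(For instance, with Nadia=knave, Zora=knave, Priya=knight, Mira=knight, Priya's claim "it is not the case that exactly one of Uma and Priya is a knight" comes out false where it would need to be true.)
So Uma must be a knight, making "Uma and Nadia are not the same type" true. Taking Uma=knight, Nadia=knave, Zora=knave, Priya=knight, Mira=knight, each remaining statement checks out:
  Nadia (knave): "if Priya is a knight then Mira is a knave" — false. ✓
  Zora (knave): "Nadia is a knight" — false. ✓
  Priya (knight): "it is not the case that exactly one of Uma and Priya is a knight" — true. ✓
  Mira (knight): "either Uma is a knave or Uma is a knight" — true. ✓
This is the unique consistent assignment.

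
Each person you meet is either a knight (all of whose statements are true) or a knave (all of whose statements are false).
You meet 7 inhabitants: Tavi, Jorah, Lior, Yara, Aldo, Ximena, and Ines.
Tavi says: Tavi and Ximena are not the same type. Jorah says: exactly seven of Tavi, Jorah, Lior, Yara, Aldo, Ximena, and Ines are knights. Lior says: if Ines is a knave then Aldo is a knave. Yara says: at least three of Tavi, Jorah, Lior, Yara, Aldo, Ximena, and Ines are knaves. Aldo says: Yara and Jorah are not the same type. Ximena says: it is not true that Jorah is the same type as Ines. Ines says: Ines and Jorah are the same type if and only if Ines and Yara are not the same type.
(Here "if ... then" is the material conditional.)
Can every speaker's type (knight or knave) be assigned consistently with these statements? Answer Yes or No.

No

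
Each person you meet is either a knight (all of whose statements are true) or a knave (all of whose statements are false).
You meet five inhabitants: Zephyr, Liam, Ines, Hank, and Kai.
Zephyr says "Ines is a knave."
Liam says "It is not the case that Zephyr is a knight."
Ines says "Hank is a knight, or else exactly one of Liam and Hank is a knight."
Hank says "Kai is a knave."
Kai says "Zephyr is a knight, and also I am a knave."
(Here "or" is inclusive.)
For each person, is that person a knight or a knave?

Zephyr is a knave, Liam is a knight, Ines is a knight, Hank is a knight, and Kai is a knave.

Since Zephyr is a knave, "Ines is a knave" needs to be false, which holds.
Liam is a knight, and the claim "it is not the case that Zephyr is a knight" is indeed true.
Ines is a knight; "Hank is a knight, or else exactly one of Liam and Hank is a knight" is true, as required.
Hank is a knight, so "Kai is a knave" must be true — and it is.
Kai is a knave, and the claim "Zephyr is a knight, and also I am a knave" is indeed false.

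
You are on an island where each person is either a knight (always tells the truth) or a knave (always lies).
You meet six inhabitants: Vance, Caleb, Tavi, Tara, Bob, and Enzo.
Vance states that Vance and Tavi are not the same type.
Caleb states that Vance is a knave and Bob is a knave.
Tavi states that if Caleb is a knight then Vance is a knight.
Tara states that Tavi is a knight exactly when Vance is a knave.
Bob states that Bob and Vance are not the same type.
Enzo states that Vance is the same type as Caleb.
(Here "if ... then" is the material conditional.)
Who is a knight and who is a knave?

Vance is a knave, Caleb is a knight, Tavi is a knave, Tara is a knave, Bob is a knave, and Enzo is a knave.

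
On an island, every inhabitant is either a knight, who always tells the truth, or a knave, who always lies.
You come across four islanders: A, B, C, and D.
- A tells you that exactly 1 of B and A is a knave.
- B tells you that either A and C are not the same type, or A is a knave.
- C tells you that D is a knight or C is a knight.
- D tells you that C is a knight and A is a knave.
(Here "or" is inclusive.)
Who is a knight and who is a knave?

Knights: A and C. Knaves: B and D.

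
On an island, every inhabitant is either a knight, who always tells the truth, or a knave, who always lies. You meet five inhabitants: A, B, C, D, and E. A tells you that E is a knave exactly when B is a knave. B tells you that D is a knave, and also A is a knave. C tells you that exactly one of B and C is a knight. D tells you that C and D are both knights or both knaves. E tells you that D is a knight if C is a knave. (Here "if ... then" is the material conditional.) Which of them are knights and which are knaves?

A is a knave, B is a knave, C is a knight, D is a knight, and E is a knight.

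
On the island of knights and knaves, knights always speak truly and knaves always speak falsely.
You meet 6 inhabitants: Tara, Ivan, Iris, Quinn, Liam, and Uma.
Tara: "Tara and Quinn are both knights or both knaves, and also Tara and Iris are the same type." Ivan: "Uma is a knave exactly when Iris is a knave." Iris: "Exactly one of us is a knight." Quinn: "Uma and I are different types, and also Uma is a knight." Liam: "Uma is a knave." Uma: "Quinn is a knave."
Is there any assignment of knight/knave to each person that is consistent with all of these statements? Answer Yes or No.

No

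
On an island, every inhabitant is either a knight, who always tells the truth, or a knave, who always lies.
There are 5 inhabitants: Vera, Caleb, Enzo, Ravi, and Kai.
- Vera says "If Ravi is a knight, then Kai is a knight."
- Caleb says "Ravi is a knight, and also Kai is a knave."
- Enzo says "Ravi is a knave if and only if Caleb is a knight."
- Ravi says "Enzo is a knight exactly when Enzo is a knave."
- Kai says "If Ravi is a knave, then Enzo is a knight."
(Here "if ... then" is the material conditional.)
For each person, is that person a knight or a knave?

Knights: Vera. Knaves: Caleb, Enzo, Ravi, and Kai.

Suppose Vera is a knave. Then Vera's statement "if Ravi is a knight, then Kai is a knight" would have to be false. Checking the 16 ways to assign the others, none is consistent with every speaker.
(For instance, with Caleb=knave, Enzo=knave, Ravi=knave, Kai=knave, Vera's claim "if Ravi is a knight, then Kai is a knight" comes out true where it would need to be false.)
So Vera must be a knight, making "if Ravi is a knight, then Kai is a knight" true. Taking Vera=knight, Caleb=knave, Enzo=knave, Ravi=knave, Kai=knave, each remaining statement checks out:
  Caleb (knave): "Ravi is a knight, and also Kai is a knave" — false. ✓
  Enzo (knave): "Ravi is a knave if and only if Caleb is a knight" — false. ✓
  Ravi (knave): "Enzo is a knight exactly when Enzo is a knave" — false. ✓
  Kai (knave): "if Ravi is a knave, then Enzo is a knight" — false. ✓
This is the unique consistent assignment.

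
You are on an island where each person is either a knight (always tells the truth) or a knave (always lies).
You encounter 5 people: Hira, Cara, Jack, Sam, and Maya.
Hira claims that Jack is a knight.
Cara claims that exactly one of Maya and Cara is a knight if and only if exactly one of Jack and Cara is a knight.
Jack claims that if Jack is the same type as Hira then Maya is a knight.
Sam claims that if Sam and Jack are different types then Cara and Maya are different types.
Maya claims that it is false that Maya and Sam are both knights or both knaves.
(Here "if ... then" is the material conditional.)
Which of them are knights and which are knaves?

Hira is a knight, Cara is a knight, Jack is a knight, Sam is a knave, and Maya is a knight.

Hira is a knight, and the claim "Jack is a knight" is indeed True.
Cara is a knight; "exactly one of Maya and Cara is a knight if and only if exactly one of Jack and Cara is a knight" is True, as required.
Jack (knight): "if Jack is the same type as Hira then Maya is a knight" — True. ✓
Sam is a knave, so "if Sam and Jack are different types then Cara and Maya are different types" must be false — and it is.
As a knight, Maya's statement "it is false that Maya and Sam are both knights or both knaves" should be True; it is.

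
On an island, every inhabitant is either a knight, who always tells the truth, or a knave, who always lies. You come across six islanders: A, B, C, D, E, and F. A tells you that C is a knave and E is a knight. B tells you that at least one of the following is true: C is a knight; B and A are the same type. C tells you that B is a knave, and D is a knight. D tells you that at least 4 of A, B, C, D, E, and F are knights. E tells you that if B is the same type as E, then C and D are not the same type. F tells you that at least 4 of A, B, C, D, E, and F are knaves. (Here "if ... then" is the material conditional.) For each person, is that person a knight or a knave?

A is a knight, and the claim "C is a knave and E is a knight" is indeed True.
Since B is a knight, "at least one of the following is true: C is a knight; B and A are the same type" needs to be True, which holds.
Since C is a knave, "B is a knave, and D is a knight" needs to be False, which holds.
D is a knight; "at least 4 of A, B, C, D, E, and F are knights" is True, as required.
E is a knight; "if B is the same type as E, then C and D are not the same type" is True, as required.
Since F is a knave, "at least 4 of A, B, C, D, E, and F are knaves" needs to be False, which holds.

A is a knight, B is a knight, C is a knave, D is a knight, E is a knight, and F is a knave.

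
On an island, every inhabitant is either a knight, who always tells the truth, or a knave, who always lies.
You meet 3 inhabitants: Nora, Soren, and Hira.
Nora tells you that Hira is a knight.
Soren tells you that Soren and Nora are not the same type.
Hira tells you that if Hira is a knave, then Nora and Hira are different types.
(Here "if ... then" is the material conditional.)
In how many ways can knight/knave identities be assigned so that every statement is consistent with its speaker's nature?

2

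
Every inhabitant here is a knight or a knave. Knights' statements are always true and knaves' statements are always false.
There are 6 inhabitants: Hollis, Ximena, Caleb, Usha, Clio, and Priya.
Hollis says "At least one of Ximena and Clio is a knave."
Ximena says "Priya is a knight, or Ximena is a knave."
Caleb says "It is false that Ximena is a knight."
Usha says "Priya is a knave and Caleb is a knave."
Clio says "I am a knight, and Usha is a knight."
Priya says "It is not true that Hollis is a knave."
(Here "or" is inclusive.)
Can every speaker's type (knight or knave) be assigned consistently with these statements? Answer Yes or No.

Yes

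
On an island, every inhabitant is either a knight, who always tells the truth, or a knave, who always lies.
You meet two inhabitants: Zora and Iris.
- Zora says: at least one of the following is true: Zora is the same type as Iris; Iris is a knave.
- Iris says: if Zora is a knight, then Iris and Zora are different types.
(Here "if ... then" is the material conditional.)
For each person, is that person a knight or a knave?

Zora is a knave and Iris is a knight.

Zora is a knave; "at least one of the following is true: Zora is the same type as Iris; Iris is a knave" is False, as required.
As a knight, Iris's statement "if Zora is a knight, then Iris and Zora are different types" should be True; it is.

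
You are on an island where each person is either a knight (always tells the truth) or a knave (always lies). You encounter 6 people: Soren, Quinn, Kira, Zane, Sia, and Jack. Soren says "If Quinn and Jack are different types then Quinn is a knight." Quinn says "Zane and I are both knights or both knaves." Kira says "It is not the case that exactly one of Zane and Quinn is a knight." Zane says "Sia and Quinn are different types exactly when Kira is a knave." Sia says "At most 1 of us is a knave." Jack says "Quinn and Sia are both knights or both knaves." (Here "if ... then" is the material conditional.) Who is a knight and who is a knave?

Soren is a knight, and the claim "if Quinn and Jack are different types then Quinn is a knight" is indeed true.
Since Quinn is a knight, "Zane and I are both knights or both knaves" needs to be true, which holds.
Since Kira is a knight, "it is not the case that exactly one of Zane and Quinn is a knight" needs to be true, which holds.
Zane is a knight; "Sia and Quinn are different types exactly when Kira is a knave" is true, as required.
As a knight, Sia's statement "at most 1 of us is a knave" should be true; it is.
Jack is a knight, so "Quinn and Sia are both knights or both knaves" must be true — and it is.

Knights: Soren, Quinn, Kira, Zane, Sia, and Jack. Knaves: none.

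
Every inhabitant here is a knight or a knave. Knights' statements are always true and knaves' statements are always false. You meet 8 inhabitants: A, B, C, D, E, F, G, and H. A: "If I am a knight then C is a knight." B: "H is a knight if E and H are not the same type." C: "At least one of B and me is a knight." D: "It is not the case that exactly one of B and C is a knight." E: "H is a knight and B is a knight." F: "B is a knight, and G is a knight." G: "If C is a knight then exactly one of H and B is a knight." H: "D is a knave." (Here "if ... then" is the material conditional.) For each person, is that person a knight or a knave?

A is a knight, B is a knight, C is a knight, D is a knight, E is a knave, F is a knight, G is a knight, and H is a knave.

Since A is a knight, "if I am a knight then C is a knight" needs to be true, which holds.
B is a knight, and the claim "H is a knight if E and H are not the same type" is indeed true.
C is a knight, so "at least one of B and me is a knight" must be true — and it is.
D (knight): "it is not the case that exactly one of B and C is a knight" — true. ✓
As a knave, E's statement "H is a knight and B is a knight" should be False; it is.
F is a knight, so "B is a knight, and G is a knight" must be true — and it is.
As a knight, G's statement "if C is a knight then exactly one of H and B is a knight" should be true; it is.
H (knave): "D is a knave" — False. ✓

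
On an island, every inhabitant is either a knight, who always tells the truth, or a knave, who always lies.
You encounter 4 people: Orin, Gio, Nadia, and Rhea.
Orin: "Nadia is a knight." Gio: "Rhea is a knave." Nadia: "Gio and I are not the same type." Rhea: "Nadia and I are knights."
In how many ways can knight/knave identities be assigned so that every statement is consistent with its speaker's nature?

1

Consistent assignments:
  Orin=knight, Gio=knave, Nadia=knight, Rhea=knight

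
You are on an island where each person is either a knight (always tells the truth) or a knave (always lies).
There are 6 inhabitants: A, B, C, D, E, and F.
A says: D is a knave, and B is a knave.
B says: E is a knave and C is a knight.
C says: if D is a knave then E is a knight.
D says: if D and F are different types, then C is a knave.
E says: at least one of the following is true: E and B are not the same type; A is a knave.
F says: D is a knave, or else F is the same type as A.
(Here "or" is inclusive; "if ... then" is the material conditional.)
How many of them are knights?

The unique consistent assignment is A=knight, B=knave, C=knight, D=knave, E=knight, F=knight.
That has 4 knights.

4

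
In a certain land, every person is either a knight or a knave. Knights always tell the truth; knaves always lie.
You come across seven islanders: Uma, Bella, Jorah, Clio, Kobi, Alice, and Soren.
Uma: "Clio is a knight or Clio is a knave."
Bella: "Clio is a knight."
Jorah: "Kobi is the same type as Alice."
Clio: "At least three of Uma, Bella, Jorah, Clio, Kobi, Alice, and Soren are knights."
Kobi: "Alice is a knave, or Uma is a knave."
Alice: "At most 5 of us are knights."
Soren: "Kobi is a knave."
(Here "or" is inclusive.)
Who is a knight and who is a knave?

Uma is a knight, Bella is a knight, Jorah is a knave, Clio is a knight, Kobi is a knave, Alice is a knight, and Soren is a knight.

Uma is a knight, and the claim "Clio is a knight or Clio is a knave" is indeed True.
Bella is a knight, and the claim "Clio is a knight" is indeed True.
As a knave, Jorah's statement "Kobi is the same type as Alice" should be False; it is.
Clio is a knight, and the claim "at least three of Uma, Bella, Jorah, Clio, Kobi, Alice, and Soren are knights" is indeed True.
Since Kobi is a knave, "Alice is a knave, or Uma is a knave" needs to be False, which holds.
As a knight, Alice's statement "at most 5 of us are knights" should be True; it is.
As a knight, Soren's statement "Kobi is a knave" should be True; it is.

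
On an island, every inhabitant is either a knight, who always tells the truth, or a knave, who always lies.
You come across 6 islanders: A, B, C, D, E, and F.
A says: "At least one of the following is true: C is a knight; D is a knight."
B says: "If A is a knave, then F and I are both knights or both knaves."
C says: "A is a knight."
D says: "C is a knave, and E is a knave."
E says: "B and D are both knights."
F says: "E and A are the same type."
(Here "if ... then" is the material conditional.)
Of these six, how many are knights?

3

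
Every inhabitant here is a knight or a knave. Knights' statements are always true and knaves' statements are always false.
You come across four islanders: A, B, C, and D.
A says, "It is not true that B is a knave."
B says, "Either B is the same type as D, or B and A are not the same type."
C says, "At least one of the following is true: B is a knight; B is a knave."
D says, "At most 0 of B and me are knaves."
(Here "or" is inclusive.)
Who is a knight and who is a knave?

A is a knight, B is a knight, C is a knight, and D is a knight.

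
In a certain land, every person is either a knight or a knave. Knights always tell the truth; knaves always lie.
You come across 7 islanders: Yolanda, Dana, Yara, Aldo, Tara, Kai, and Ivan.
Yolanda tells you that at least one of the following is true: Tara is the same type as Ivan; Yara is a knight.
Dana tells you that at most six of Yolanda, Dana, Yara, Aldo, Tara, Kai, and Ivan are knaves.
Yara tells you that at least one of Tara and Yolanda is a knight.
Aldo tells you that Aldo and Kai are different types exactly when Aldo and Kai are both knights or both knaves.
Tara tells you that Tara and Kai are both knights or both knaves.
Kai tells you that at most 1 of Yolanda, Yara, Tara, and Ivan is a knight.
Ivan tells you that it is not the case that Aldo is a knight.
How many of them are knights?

3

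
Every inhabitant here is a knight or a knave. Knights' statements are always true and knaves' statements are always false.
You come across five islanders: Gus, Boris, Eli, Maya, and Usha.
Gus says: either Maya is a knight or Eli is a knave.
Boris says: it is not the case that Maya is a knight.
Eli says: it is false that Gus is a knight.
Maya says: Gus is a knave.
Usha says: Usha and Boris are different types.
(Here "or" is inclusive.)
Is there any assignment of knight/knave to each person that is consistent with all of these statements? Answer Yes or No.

No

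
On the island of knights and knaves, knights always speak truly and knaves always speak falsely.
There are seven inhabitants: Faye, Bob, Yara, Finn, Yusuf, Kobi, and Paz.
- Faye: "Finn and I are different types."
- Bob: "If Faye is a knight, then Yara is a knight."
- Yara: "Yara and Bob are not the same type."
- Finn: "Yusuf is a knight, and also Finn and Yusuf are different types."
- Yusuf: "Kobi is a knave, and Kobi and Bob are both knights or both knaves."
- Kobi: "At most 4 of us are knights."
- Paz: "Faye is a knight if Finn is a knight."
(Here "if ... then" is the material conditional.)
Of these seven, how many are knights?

3

The unique consistent assignment is Faye=knight, Bob=knave, Yara=knave, Finn=knave, Yusuf=knave, Kobi=knight, Paz=knight.
That has 3 knights.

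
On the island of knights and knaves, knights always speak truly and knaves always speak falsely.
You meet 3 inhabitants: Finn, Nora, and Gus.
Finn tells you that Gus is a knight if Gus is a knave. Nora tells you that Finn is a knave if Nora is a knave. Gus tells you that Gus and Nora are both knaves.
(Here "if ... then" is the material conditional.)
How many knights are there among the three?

1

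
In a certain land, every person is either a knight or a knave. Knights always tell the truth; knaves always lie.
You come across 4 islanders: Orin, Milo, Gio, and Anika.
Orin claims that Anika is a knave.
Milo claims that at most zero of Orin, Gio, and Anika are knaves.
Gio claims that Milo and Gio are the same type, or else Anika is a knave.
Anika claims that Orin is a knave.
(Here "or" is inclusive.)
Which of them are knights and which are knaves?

Orin is a knight; "Anika is a knave" is True, as required.
Milo is a knave; "at most zero of Orin, Gio, and Anika are knaves" is False, as required.
Gio (knight): "Milo and Gio are the same type, or else Anika is a knave" — True. ✓
As a knave, Anika's statement "Orin is a knave" should be False; it is.

Orin is a knight, Milo is a knave, Gio is a knight, and Anika is a knave.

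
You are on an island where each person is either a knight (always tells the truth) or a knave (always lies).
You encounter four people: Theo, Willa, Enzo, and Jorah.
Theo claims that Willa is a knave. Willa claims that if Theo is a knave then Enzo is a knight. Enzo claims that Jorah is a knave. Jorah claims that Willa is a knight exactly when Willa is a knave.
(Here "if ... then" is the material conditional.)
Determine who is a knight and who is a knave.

Theo is a knave, Willa is a knight, Enzo is a knight, and Jorah is a knave.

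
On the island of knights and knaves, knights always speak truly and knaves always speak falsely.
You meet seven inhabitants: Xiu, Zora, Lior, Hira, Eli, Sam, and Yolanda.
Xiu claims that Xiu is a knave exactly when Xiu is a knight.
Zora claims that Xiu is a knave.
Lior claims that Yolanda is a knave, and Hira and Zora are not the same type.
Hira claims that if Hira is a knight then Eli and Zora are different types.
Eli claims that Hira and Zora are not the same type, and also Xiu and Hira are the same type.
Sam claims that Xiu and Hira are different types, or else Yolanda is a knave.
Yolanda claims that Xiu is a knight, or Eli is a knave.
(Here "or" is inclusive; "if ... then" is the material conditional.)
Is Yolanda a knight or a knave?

Yolanda is a knight.

Consistent assignments: {Xiu=knave, Zora=knight, Lior=knave, Hira=knight, Eli=knave, Sam=knight, Yolanda=knight}
In every consistent assignment, Yolanda is a knight.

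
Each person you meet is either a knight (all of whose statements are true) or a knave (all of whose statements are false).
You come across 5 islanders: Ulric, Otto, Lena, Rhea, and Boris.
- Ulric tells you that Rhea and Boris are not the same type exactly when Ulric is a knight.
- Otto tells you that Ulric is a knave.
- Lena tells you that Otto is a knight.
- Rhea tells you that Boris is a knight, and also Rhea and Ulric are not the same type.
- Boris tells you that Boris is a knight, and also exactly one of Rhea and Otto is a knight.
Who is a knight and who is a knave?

Ulric is a knave, Otto is a knight, Lena is a knight, Rhea is a knave, and Boris is a knight.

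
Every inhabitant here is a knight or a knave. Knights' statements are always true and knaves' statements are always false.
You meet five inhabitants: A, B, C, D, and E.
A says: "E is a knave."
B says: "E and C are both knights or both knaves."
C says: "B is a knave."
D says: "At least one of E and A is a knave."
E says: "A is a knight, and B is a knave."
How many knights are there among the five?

3

The unique consistent assignment is A=knight, B=knight, C=knave, D=knight, E=knave.
That has 3 knights.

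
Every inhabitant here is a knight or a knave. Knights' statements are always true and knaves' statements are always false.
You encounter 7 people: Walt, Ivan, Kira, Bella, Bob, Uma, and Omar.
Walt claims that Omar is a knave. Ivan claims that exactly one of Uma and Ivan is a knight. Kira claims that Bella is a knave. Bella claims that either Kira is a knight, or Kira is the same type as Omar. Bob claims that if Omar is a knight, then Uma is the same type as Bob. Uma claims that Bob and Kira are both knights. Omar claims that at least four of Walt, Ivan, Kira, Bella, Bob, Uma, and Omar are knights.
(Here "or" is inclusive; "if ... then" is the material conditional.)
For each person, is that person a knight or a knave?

Walt is a knight, Ivan is a knave, Kira is a knave, Bella is a knight, Bob is a knight, Uma is a knave, and Omar is a knave.

As a knight, Walt's statement "Omar is a knave" should be true; it is.
Ivan is a knave, so "exactly one of Uma and Ivan is a knight" must be false — and it is.
As a knave, Kira's statement "Bella is a knave" should be false; it is.
Bella is a knight, so "either Kira is a knight, or Kira is the same type as Omar" must be true — and it is.
Bob is a knight; "if Omar is a knight, then Uma is the same type as Bob" is true, as required.
As a knave, Uma's statement "Bob and Kira are both knights" should be false; it is.
Omar (knave): "at least four of Walt, Ivan, Kira, Bella, Bob, Uma, and Omar are knights" — false. ✓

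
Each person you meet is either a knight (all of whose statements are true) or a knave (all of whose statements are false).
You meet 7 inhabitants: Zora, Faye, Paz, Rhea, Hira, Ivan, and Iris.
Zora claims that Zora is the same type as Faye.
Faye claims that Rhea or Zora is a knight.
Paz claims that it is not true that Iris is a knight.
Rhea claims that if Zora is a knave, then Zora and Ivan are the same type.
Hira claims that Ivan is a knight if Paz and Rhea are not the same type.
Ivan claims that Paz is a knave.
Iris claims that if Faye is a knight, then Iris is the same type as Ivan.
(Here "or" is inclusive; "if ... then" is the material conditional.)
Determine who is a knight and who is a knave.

Zora is a knight, Faye is a knight, Paz is a knave, Rhea is a knight, Hira is a knight, Ivan is a knight, and Iris is a knight.

Since Zora is a knight, "Zora is the same type as Faye" needs to be True, which holds.
Faye is a knight, and the claim "Rhea or Zora is a knight" is indeed True.
Paz is a knave, so "it is not true that Iris is a knight" must be False — and it is.
Rhea is a knight; "if Zora is a knave, then Zora and Ivan are the same type" is True, as required.
As a knight, Hira's statement "Ivan is a knight if Paz and Rhea are not the same type" should be True; it is.
Ivan is a knight, so "Paz is a knave" must be True — and it is.
Since Iris is a knight, "if Faye is a knight, then Iris is the same type as Ivan" needs to be True, which holds.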